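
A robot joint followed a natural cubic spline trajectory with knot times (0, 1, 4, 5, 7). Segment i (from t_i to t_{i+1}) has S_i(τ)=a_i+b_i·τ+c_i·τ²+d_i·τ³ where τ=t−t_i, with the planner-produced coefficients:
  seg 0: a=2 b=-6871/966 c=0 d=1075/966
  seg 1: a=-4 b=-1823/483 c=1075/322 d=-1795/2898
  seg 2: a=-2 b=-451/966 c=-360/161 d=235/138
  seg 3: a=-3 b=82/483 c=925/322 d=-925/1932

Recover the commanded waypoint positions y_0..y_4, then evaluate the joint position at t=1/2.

y_0=2 y_1=-4 y_2=-2 y_3=-3 y_4=5
S(1/2) = -3651/2576

y_0 = S_0(0) = a_0 = 2
y_1 = S_1(0) = a_1 = -4
y_2 = S_2(0) = a_2 = -2
y_3 = S_3(0) = a_3 = -3
y_4 = S_3(2) = 5
t_q=1/2 is in segment 0 (τ=1/2); S_0(τ)=-3651/2576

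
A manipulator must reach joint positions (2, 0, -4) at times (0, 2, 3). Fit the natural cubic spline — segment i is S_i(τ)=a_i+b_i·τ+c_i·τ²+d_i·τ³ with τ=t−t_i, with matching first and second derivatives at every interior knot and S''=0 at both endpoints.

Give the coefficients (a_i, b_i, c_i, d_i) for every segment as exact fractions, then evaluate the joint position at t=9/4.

Δ: Δ0=-1, Δ1=-4
row 1: diag=6, rhs=-18; c'=1/6, d'=-3
back: M1=-3
M: M0=0, M1=-3, M2=0
seg 0: a=2, c=M0/2=0, d=(M1−M0)/(6·2)=-1/4, b=Δ0−h0·(2M0+M1)/6=0
seg 1: a=0, c=M1/2=-3/2, d=(M2−M1)/(6·1)=1/2, b=Δ1−h1·(2M1+M2)/6=-3
t_q=9/4 → seg 1, τ=1/4; S=0+-3·τ+-3/2·τ²+1/2·τ³=-107/128

  seg 0: a=2 b=0 c=0 d=-1/4
  seg 1: a=0 b=-3 c=-3/2 d=1/2
S(9/4) = -107/128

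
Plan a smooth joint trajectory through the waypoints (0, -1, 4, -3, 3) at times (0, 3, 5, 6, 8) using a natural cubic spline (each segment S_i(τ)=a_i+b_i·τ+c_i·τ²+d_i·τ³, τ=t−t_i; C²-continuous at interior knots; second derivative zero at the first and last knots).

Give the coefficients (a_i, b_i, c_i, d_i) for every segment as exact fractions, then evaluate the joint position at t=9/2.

  seg 0: a=0 b=-4849/1956 c=0 d=1399/5868
  seg 1: a=-1 b=3871/978 c=1399/652 d=-5623/3912
  seg 2: a=4 b=-2302/489 c=-1056/163 d=2047/489
  seg 3: a=-3 b=-2497/489 c=991/163 d=-991/978
S(9/2) = 51261/10432

Δ: Δ0=-1/3, Δ1=5/2, Δ2=-7, Δ3=3
row 1: diag=10, rhs=17; c'=1/5, d'=17/10
row 2: denom=6−2·1/5=28/5; d'=(-57−2·17/10)/(28/5)=-151/14
row 3: denom=6−1·5/28=163/28; d'=(60−1·-151/14)/(163/28)=1982/163
back: M3=1982/163
back: M2=-151/14−5/28·1982/163=-2112/163
back: M1=17/10−1/5·-2112/163=1399/326
M: M0=0, M1=1399/326, M2=-2112/163, M3=1982/163, M4=0
seg 0: a=0, c=M0/2=0, d=(M1−M0)/(6·3)=1399/5868, b=Δ0−h0·(2M0+M1)/6=-4849/1956
seg 1: a=-1, c=M1/2=1399/652, d=(M2−M1)/(6·2)=-5623/3912, b=Δ1−h1·(2M1+M2)/6=3871/978
seg 2: a=4, c=M2/2=-1056/163, d=(M3−M2)/(6·1)=2047/489, b=Δ2−h2·(2M2+M3)/6=-2302/489
seg 3: a=-3, c=M3/2=991/163, d=(M4−M3)/(6·2)=-991/978, b=Δ3−h3·(2M3+M4)/6=-2497/489
t_q=9/2 → seg 1, τ=3/2; S=-1+3871/978·τ+1399/652·τ²+-5623/3912·τ³=51261/10432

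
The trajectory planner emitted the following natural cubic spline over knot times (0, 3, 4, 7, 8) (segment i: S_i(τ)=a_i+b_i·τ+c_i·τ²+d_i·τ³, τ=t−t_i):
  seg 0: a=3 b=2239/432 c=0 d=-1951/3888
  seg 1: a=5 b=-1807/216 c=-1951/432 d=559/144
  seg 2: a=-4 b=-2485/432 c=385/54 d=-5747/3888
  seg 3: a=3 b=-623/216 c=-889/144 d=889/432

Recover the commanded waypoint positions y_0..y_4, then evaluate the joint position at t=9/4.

y_0 = S_0(0) = a_0 = 3
y_1 = S_1(0) = a_1 = 5
y_2 = S_2(0) = a_2 = -4
y_3 = S_3(0) = a_3 = 3
y_4 = S_3(1) = -4
t_q=9/4 is in segment 0 (τ=9/4); S_0(τ)=27481/3072

y_0=3 y_1=5 y_2=-4 y_3=3 y_4=-4
S(9/4) = 27481/3072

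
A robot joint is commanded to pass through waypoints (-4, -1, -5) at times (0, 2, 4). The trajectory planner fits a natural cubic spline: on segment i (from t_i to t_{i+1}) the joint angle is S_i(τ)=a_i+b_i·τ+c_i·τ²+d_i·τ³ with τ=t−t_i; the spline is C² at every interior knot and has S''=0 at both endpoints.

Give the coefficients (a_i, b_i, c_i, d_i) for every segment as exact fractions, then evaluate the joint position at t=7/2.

Δ: Δ0=3/2, Δ1=-2
row 1: diag=8, rhs=-21; c'=1/4, d'=-21/8
back: M1=-21/8
M: M0=0, M1=-21/8, M2=0
seg 0: a=-4, c=M0/2=0, d=(M1−M0)/(6·2)=-7/32, b=Δ0−h0·(2M0+M1)/6=19/8
seg 1: a=-1, c=M1/2=-21/16, d=(M2−M1)/(6·2)=7/32, b=Δ1−h1·(2M1+M2)/6=-1/4
t_q=7/2 → seg 1, τ=3/2; S=-1+-1/4·τ+-21/16·τ²+7/32·τ³=-919/256

  seg 0: a=-4 b=19/8 c=0 d=-7/32
  seg 1: a=-1 b=-1/4 c=-21/16 d=7/32
S(7/2) = -919/256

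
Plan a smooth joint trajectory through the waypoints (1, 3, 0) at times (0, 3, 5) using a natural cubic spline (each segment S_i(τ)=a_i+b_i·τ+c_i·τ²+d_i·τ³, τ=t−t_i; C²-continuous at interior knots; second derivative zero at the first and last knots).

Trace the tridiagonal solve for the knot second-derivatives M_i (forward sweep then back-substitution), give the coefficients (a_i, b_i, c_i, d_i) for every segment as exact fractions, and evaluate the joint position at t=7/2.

  seg 0: a=1 b=79/60 c=0 d=-13/180
  seg 1: a=3 b=-19/30 c=-13/20 d=13/120
S(7/2) = 811/320

Δ: Δ0=2/3, Δ1=-3/2
row 1: diag=10, rhs=-13; c'=1/5, d'=-13/10
back: M1=-13/10
M: M0=0, M1=-13/10, M2=0
seg 0: a=1, c=M0/2=0, d=(M1−M0)/(6·3)=-13/180, b=Δ0−h0·(2M0+M1)/6=79/60
seg 1: a=3, c=M1/2=-13/20, d=(M2−M1)/(6·2)=13/120, b=Δ1−h1·(2M1+M2)/6=-19/30
t_q=7/2 → seg 1, τ=1/2; S=3+-19/30·τ+-13/20·τ²+13/120·τ³=811/320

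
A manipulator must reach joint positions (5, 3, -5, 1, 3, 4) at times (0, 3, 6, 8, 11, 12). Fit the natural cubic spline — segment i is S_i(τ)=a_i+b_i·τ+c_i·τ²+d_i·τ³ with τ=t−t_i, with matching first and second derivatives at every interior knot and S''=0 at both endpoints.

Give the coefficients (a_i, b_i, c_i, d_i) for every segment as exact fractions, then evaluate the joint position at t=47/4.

Δ: Δ0=-2/3, Δ1=-8/3, Δ2=3, Δ3=2/3, Δ4=1
row 1: diag=12, rhs=-12; c'=1/4, d'=-1
row 2: denom=10−3·1/4=37/4; d'=(34−3·-1)/(37/4)=4
row 3: denom=10−2·8/37=354/37; d'=(-14−2·4)/(354/37)=-407/177
row 4: denom=8−3·37/118=833/118; d'=(2−3·-407/177)/(833/118)=150/119
back: M4=150/119
back: M3=-407/177−37/118·150/119=-962/357
back: M2=4−8/37·-962/357=1636/357
back: M1=-1−1/4·1636/357=-766/357
M: M0=0, M1=-766/357, M2=1636/357, M3=-962/357, M4=150/119, M5=0
seg 0: a=5, c=M0/2=0, d=(M1−M0)/(6·3)=-383/3213, b=Δ0−h0·(2M0+M1)/6=145/357
seg 1: a=3, c=M1/2=-383/357, d=(M2−M1)/(6·3)=1201/3213, b=Δ1−h1·(2M1+M2)/6=-1004/357
seg 2: a=-5, c=M2/2=818/357, d=(M3−M2)/(6·2)=-433/714, b=Δ2−h2·(2M2+M3)/6=43/51
seg 3: a=1, c=M3/2=-481/357, d=(M4−M3)/(6·3)=706/3213, b=Δ3−h3·(2M3+M4)/6=325/119
seg 4: a=3, c=M4/2=75/119, d=(M5−M4)/(6·1)=-25/119, b=Δ4−h4·(2M4+M5)/6=69/119
t_q=47/4 → seg 4, τ=3/4; S=3+69/119·τ+75/119·τ²+-25/119·τ³=28185/7616

  seg 0: a=5 b=145/357 c=0 d=-383/3213
  seg 1: a=3 b=-1004/357 c=-383/357 d=1201/3213
  seg 2: a=-5 b=43/51 c=818/357 d=-433/714
  seg 3: a=1 b=325/119 c=-481/357 d=706/3213
  seg 4: a=3 b=69/119 c=75/119 d=-25/119
S(47/4) = 28185/7616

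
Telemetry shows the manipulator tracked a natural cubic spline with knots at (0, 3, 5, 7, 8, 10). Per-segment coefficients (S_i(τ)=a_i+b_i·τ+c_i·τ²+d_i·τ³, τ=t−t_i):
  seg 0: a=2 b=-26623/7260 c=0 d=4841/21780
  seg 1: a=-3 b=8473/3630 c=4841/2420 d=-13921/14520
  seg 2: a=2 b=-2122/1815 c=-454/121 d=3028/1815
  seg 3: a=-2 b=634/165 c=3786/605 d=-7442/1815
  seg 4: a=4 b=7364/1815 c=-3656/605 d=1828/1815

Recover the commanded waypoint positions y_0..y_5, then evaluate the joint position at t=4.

y_0 = S_0(0) = a_0 = 2
y_1 = S_1(0) = a_1 = -3
y_2 = S_2(0) = a_2 = 2
y_3 = S_3(0) = a_3 = -2
y_4 = S_4(0) = a_4 = 4
y_5 = S_4(2) = -4
t_q=4 is in segment 1 (τ=1); S_1(τ)=1819/4840

y_0=2 y_1=-3 y_2=2 y_3=-2 y_4=4 y_5=-4
S(4) = 1819/4840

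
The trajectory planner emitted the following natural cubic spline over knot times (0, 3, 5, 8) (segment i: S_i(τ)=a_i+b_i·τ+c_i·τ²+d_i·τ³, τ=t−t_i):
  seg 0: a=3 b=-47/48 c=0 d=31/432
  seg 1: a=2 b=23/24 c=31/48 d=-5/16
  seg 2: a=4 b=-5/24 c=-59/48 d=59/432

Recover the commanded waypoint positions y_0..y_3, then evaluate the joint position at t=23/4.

y_0=3 y_1=2 y_2=4 y_3=-4
S(23/4) = 3287/1024

y_0 = S_0(0) = a_0 = 3
y_1 = S_1(0) = a_1 = 2
y_2 = S_2(0) = a_2 = 4
y_3 = S_2(3) = -4
t_q=23/4 is in segment 2 (τ=3/4); S_2(τ)=3287/1024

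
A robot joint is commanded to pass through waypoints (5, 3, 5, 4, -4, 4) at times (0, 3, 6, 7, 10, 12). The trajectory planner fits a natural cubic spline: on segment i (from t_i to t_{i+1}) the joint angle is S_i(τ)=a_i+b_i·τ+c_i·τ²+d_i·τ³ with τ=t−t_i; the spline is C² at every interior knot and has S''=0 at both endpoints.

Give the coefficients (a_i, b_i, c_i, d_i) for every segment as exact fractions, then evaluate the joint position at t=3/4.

  seg 0: a=5 b=-2335/2019 c=0 d=989/18171
  seg 1: a=3 b=632/2019 c=989/2019 d=-751/6057
  seg 2: a=5 b=-193/2019 c=-1264/2019 d=-562/2019
  seg 3: a=4 b=-1469/673 c=-2950/2019 d=7873/18171
  seg 4: a=-4 b=504/673 c=1641/673 d=-547/1346
S(3/4) = 178989/43072

Δ: Δ0=-2/3, Δ1=2/3, Δ2=-1, Δ3=-8/3, Δ4=4
row 1: diag=12, rhs=8; c'=1/4, d'=2/3
row 2: denom=8−3·1/4=29/4; d'=(-10−3·2/3)/(29/4)=-48/29
row 3: denom=8−1·4/29=228/29; d'=(-10−1·-48/29)/(228/29)=-121/114
row 4: denom=10−3·29/76=673/76; d'=(40−3·-121/114)/(673/76)=3282/673
back: M4=3282/673
back: M3=-121/114−29/76·3282/673=-5900/2019
back: M2=-48/29−4/29·-5900/2019=-2528/2019
back: M1=2/3−1/4·-2528/2019=1978/2019
M: M0=0, M1=1978/2019, M2=-2528/2019, M3=-5900/2019, M4=3282/673, M5=0
seg 0: a=5, c=M0/2=0, d=(M1−M0)/(6·3)=989/18171, b=Δ0−h0·(2M0+M1)/6=-2335/2019
seg 1: a=3, c=M1/2=989/2019, d=(M2−M1)/(6·3)=-751/6057, b=Δ1−h1·(2M1+M2)/6=632/2019
seg 2: a=5, c=M2/2=-1264/2019, d=(M3−M2)/(6·1)=-562/2019, b=Δ2−h2·(2M2+M3)/6=-193/2019
seg 3: a=4, c=M3/2=-2950/2019, d=(M4−M3)/(6·3)=7873/18171, b=Δ3−h3·(2M3+M4)/6=-1469/673
seg 4: a=-4, c=M4/2=1641/673, d=(M5−M4)/(6·2)=-547/1346, b=Δ4−h4·(2M4+M5)/6=504/673
t_q=3/4 → seg 0, τ=3/4; S=5+-2335/2019·τ+0·τ²+989/18171·τ³=178989/43072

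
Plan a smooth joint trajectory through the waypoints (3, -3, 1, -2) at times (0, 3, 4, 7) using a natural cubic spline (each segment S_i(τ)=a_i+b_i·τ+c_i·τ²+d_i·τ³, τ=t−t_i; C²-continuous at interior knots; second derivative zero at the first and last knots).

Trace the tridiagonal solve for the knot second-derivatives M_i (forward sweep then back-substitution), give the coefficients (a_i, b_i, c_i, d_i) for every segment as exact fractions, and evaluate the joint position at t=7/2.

  seg 0: a=3 b=-95/21 c=0 d=53/189
  seg 1: a=-3 b=64/21 c=53/21 d=-11/7
  seg 2: a=1 b=71/21 c=-46/21 d=46/189
S(7/2) = -25/24

Δ: Δ0=-2, Δ1=4, Δ2=-1
row 1: diag=8, rhs=36; c'=1/8, d'=9/2
row 2: denom=8−1·1/8=63/8; d'=(-30−1·9/2)/(63/8)=-92/21
back: M2=-92/21
back: M1=9/2−1/8·-92/21=106/21
M: M0=0, M1=106/21, M2=-92/21, M3=0
seg 0: a=3, c=M0/2=0, d=(M1−M0)/(6·3)=53/189, b=Δ0−h0·(2M0+M1)/6=-95/21
seg 1: a=-3, c=M1/2=53/21, d=(M2−M1)/(6·1)=-11/7, b=Δ1−h1·(2M1+M2)/6=64/21
seg 2: a=1, c=M2/2=-46/21, d=(M3−M2)/(6·3)=46/189, b=Δ2−h2·(2M2+M3)/6=71/21
t_q=7/2 → seg 1, τ=1/2; S=-3+64/21·τ+53/21·τ²+-11/7·τ³=-25/24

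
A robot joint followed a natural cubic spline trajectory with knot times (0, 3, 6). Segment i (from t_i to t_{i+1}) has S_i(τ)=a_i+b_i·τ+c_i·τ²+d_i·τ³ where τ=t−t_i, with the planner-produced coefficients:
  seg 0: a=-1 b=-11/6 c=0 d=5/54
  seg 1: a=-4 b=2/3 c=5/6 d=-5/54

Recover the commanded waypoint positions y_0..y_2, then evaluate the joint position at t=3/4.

y_0=-1 y_1=-4 y_2=3
S(3/4) = -299/128

y_0 = S_0(0) = a_0 = -1
y_1 = S_1(0) = a_1 = -4
y_2 = S_1(3) = 3
t_q=3/4 is in segment 0 (τ=3/4); S_0(τ)=-299/128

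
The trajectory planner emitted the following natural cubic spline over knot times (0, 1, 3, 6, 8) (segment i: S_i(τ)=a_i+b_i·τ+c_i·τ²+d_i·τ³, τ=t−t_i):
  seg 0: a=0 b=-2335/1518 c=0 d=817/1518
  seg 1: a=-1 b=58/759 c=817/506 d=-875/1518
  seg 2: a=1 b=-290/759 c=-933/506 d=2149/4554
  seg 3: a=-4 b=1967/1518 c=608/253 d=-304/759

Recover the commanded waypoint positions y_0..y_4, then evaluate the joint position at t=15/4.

y_0 = S_0(0) = a_0 = 0
y_1 = S_1(0) = a_1 = -1
y_2 = S_2(0) = a_2 = 1
y_3 = S_3(0) = a_3 = -4
y_4 = S_3(2) = 5
t_q=15/4 is in segment 2 (τ=3/4); S_2(τ)=-367/2944

y_0=0 y_1=-1 y_2=1 y_3=-4 y_4=5
S(15/4) = -367/2944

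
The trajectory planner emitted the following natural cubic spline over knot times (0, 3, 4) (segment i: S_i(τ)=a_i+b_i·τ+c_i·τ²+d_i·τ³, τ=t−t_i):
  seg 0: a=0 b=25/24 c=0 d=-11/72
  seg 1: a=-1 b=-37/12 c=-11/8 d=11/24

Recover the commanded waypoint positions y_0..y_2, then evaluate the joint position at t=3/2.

y_0=0 y_1=-1 y_2=-5
S(3/2) = 67/64

y_0 = S_0(0) = a_0 = 0
y_1 = S_1(0) = a_1 = -1
y_2 = S_1(1) = -5
t_q=3/2 is in segment 0 (τ=3/2); S_0(τ)=67/64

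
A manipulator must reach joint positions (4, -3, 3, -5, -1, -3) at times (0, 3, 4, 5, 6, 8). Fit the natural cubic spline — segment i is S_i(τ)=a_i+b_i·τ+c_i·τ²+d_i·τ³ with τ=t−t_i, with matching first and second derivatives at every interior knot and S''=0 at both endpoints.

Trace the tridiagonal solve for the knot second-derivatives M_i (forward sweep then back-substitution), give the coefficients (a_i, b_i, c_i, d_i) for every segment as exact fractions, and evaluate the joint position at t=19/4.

  seg 0: a=4 b=-14696/1995 c=0 d=3347/5985
  seg 1: a=-3 b=15427/1995 c=3347/665 d=-13498/1995
  seg 2: a=3 b=-997/399 c=-10151/665 d=19478/1995
  seg 3: a=-5 b=-7457/1995 c=9327/665 d=-1792/285
  seg 4: a=-1 b=10873/1995 c=-3217/665 d=3217/3990
S(19/4) = -71107/21280

Δ: Δ0=-7/3, Δ1=6, Δ2=-8, Δ3=4, Δ4=-1
row 1: diag=8, rhs=50; c'=1/8, d'=25/4
row 2: denom=4−1·1/8=31/8; d'=(-84−1·25/4)/(31/8)=-722/31
row 3: denom=4−1·8/31=116/31; d'=(72−1·-722/31)/(116/31)=1477/58
row 4: denom=6−1·31/116=665/116; d'=(-30−1·1477/58)/(665/116)=-6434/665
back: M4=-6434/665
back: M3=1477/58−31/116·-6434/665=18654/665
back: M2=-722/31−8/31·18654/665=-20302/665
back: M1=25/4−1/8·-20302/665=6694/665
M: M0=0, M1=6694/665, M2=-20302/665, M3=18654/665, M4=-6434/665, M5=0
seg 0: a=4, c=M0/2=0, d=(M1−M0)/(6·3)=3347/5985, b=Δ0−h0·(2M0+M1)/6=-14696/1995
seg 1: a=-3, c=M1/2=3347/665, d=(M2−M1)/(6·1)=-13498/1995, b=Δ1−h1·(2M1+M2)/6=15427/1995
seg 2: a=3, c=M2/2=-10151/665, d=(M3−M2)/(6·1)=19478/1995, b=Δ2−h2·(2M2+M3)/6=-997/399
seg 3: a=-5, c=M3/2=9327/665, d=(M4−M3)/(6·1)=-1792/285, b=Δ3−h3·(2M3+M4)/6=-7457/1995
seg 4: a=-1, c=M4/2=-3217/665, d=(M5−M4)/(6·2)=3217/3990, b=Δ4−h4·(2M4+M5)/6=10873/1995
t_q=19/4 → seg 2, τ=3/4; S=3+-997/399·τ+-10151/665·τ²+19478/1995·τ³=-71107/21280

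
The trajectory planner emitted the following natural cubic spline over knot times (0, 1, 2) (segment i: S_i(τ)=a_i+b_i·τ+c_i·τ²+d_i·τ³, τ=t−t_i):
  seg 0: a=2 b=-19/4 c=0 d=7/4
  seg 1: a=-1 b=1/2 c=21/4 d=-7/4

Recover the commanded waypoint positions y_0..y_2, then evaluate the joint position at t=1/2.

y_0 = S_0(0) = a_0 = 2
y_1 = S_1(0) = a_1 = -1
y_2 = S_1(1) = 3
t_q=1/2 is in segment 0 (τ=1/2); S_0(τ)=-5/32

y_0=2 y_1=-1 y_2=3
S(1/2) = -5/32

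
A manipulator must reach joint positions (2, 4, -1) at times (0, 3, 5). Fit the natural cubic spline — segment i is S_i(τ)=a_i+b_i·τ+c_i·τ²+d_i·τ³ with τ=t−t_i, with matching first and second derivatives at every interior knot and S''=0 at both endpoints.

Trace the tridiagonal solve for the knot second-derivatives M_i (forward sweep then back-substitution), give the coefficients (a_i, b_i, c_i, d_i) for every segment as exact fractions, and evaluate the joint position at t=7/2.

  seg 0: a=2 b=97/60 c=0 d=-19/180
  seg 1: a=4 b=-37/30 c=-19/20 d=19/120
S(7/2) = 1013/320

Δ: Δ0=2/3, Δ1=-5/2
row 1: diag=10, rhs=-19; c'=1/5, d'=-19/10
back: M1=-19/10
M: M0=0, M1=-19/10, M2=0
seg 0: a=2, c=M0/2=0, d=(M1−M0)/(6·3)=-19/180, b=Δ0−h0·(2M0+M1)/6=97/60
seg 1: a=4, c=M1/2=-19/20, d=(M2−M1)/(6·2)=19/120, b=Δ1−h1·(2M1+M2)/6=-37/30
t_q=7/2 → seg 1, τ=1/2; S=4+-37/30·τ+-19/20·τ²+19/120·τ³=1013/320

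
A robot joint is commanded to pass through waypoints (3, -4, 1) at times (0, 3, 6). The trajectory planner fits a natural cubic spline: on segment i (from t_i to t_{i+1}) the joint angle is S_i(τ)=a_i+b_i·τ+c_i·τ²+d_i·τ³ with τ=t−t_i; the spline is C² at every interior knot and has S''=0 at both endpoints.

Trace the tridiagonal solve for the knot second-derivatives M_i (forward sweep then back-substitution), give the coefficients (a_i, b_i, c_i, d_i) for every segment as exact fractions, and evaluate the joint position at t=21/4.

Δ: Δ0=-7/3, Δ1=5/3
row 1: diag=12, rhs=24; c'=1/4, d'=2
back: M1=2
M: M0=0, M1=2, M2=0
seg 0: a=3, c=M0/2=0, d=(M1−M0)/(6·3)=1/9, b=Δ0−h0·(2M0+M1)/6=-10/3
seg 1: a=-4, c=M1/2=1, d=(M2−M1)/(6·3)=-1/9, b=Δ1−h1·(2M1+M2)/6=-1/3
t_q=21/4 → seg 1, τ=9/4; S=-4+-1/3·τ+1·τ²+-1/9·τ³=-61/64

  seg 0: a=3 b=-10/3 c=0 d=1/9
  seg 1: a=-4 b=-1/3 c=1 d=-1/9
S(21/4) = -61/64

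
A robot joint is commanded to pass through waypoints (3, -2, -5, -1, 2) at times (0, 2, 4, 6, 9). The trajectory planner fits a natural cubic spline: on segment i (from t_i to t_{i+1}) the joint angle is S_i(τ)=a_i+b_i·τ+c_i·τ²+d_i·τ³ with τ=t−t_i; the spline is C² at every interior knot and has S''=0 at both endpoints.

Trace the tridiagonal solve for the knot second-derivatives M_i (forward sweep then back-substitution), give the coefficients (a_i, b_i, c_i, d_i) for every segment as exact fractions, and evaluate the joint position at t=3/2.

Δ: Δ0=-5/2, Δ1=-3/2, Δ2=2, Δ3=1
row 1: diag=8, rhs=6; c'=1/4, d'=3/4
row 2: denom=8−2·1/4=15/2; d'=(21−2·3/4)/(15/2)=13/5
row 3: denom=10−2·4/15=142/15; d'=(-6−2·13/5)/(142/15)=-84/71
back: M3=-84/71
back: M2=13/5−4/15·-84/71=207/71
back: M1=3/4−1/4·207/71=3/142
M: M0=0, M1=3/142, M2=207/71, M3=-84/71, M4=0
seg 0: a=3, c=M0/2=0, d=(M1−M0)/(6·2)=1/568, b=Δ0−h0·(2M0+M1)/6=-178/71
seg 1: a=-2, c=M1/2=3/284, d=(M2−M1)/(6·2)=137/568, b=Δ1−h1·(2M1+M2)/6=-353/142
seg 2: a=-5, c=M2/2=207/142, d=(M3−M2)/(6·2)=-97/284, b=Δ2−h2·(2M2+M3)/6=32/71
seg 3: a=-1, c=M3/2=-42/71, d=(M4−M3)/(6·3)=14/213, b=Δ3−h3·(2M3+M4)/6=155/71
t_q=3/2 → seg 0, τ=3/2; S=3+-178/71·τ+0·τ²+1/568·τ³=-3429/4544

  seg 0: a=3 b=-178/71 c=0 d=1/568
  seg 1: a=-2 b=-353/142 c=3/284 d=137/568
  seg 2: a=-5 b=32/71 c=207/142 d=-97/284
  seg 3: a=-1 b=155/71 c=-42/71 d=14/213
S(3/2) = -3429/4544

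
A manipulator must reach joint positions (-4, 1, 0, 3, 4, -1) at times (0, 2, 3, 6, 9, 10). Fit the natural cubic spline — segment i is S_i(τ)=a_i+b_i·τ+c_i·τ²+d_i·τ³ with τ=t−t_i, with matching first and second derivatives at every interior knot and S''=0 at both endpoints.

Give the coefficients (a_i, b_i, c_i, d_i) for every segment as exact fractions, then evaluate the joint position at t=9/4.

Δ: Δ0=5/2, Δ1=-1, Δ2=1, Δ3=1/3, Δ4=-5
row 1: diag=6, rhs=-21; c'=1/6, d'=-7/2
row 2: denom=8−1·1/6=47/6; d'=(12−1·-7/2)/(47/6)=93/47
row 3: denom=12−3·18/47=510/47; d'=(-4−3·93/47)/(510/47)=-467/510
row 4: denom=8−3·47/170=1219/170; d'=(-32−3·-467/510)/(1219/170)=-4973/1219
back: M4=-4973/1219
back: M3=-467/510−47/170·-4973/1219=776/3657
back: M2=93/47−18/47·776/3657=2313/1219
back: M1=-7/2−1/6·2313/1219=-4652/1219
M: M0=0, M1=-4652/1219, M2=2313/1219, M3=776/3657, M4=-4973/1219, M5=0
seg 0: a=-4, c=M0/2=0, d=(M1−M0)/(6·2)=-1163/3657, b=Δ0−h0·(2M0+M1)/6=27589/7314
seg 1: a=1, c=M1/2=-2326/1219, d=(M2−M1)/(6·1)=6965/7314, b=Δ1−h1·(2M1+M2)/6=-323/7314
seg 2: a=0, c=M2/2=2313/2438, d=(M3−M2)/(6·3)=-6163/65826, b=Δ2−h2·(2M2+M3)/6=-3670/3657
seg 3: a=3, c=M3/2=388/3657, d=(M4−M3)/(6·3)=-15695/65826, b=Δ3−h3·(2M3+M4)/6=15805/7314
seg 4: a=4, c=M4/2=-4973/2438, d=(M5−M4)/(6·1)=4973/7314, b=Δ4−h4·(2M4+M5)/6=-13312/3657
t_q=9/4 → seg 1, τ=1/4; S=1+-323/7314·τ+-2326/1219·τ²+6965/7314·τ³=6001/6784

  seg 0: a=-4 b=27589/7314 c=0 d=-1163/3657
  seg 1: a=1 b=-323/7314 c=-2326/1219 d=6965/7314
  seg 2: a=0 b=-3670/3657 c=2313/2438 d=-6163/65826
  seg 3: a=3 b=15805/7314 c=388/3657 d=-15695/65826
  seg 4: a=4 b=-13312/3657 c=-4973/2438 d=4973/7314
S(9/4) = 6001/6784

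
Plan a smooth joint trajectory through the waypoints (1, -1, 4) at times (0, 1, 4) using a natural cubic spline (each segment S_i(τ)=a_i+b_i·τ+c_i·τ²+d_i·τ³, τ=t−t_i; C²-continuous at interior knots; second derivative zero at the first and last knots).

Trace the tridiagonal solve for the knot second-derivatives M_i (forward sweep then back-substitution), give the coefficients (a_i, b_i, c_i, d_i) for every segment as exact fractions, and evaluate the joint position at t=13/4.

Δ: Δ0=-2, Δ1=5/3
row 1: diag=8, rhs=22; c'=3/8, d'=11/4
back: M1=11/4
M: M0=0, M1=11/4, M2=0
seg 0: a=1, c=M0/2=0, d=(M1−M0)/(6·1)=11/24, b=Δ0−h0·(2M0+M1)/6=-59/24
seg 1: a=-1, c=M1/2=11/8, d=(M2−M1)/(6·3)=-11/72, b=Δ1−h1·(2M1+M2)/6=-13/12
t_q=13/4 → seg 1, τ=9/4; S=-1+-13/12·τ+11/8·τ²+-11/72·τ³=913/512

  seg 0: a=1 b=-59/24 c=0 d=11/24
  seg 1: a=-1 b=-13/12 c=11/8 d=-11/72
S(13/4) = 913/512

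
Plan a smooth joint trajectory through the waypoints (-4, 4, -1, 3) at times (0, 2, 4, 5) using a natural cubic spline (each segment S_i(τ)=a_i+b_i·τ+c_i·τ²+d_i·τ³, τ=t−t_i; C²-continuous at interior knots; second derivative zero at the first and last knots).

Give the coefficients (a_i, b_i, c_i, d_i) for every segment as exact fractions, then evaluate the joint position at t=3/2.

  seg 0: a=-4 b=70/11 c=0 d=-13/22
  seg 1: a=4 b=-8/11 c=-39/11 d=117/88
  seg 2: a=-1 b=23/22 c=195/44 d=-65/44
S(3/2) = 625/176

Δ: Δ0=4, Δ1=-5/2, Δ2=4
row 1: diag=8, rhs=-39; c'=1/4, d'=-39/8
row 2: denom=6−2·1/4=11/2; d'=(39−2·-39/8)/(11/2)=195/22
back: M2=195/22
back: M1=-39/8−1/4·195/22=-78/11
M: M0=0, M1=-78/11, M2=195/22, M3=0
seg 0: a=-4, c=M0/2=0, d=(M1−M0)/(6·2)=-13/22, b=Δ0−h0·(2M0+M1)/6=70/11
seg 1: a=4, c=M1/2=-39/11, d=(M2−M1)/(6·2)=117/88, b=Δ1−h1·(2M1+M2)/6=-8/11
seg 2: a=-1, c=M2/2=195/44, d=(M3−M2)/(6·1)=-65/44, b=Δ2−h2·(2M2+M3)/6=23/22
t_q=3/2 → seg 0, τ=3/2; S=-4+70/11·τ+0·τ²+-13/22·τ³=625/176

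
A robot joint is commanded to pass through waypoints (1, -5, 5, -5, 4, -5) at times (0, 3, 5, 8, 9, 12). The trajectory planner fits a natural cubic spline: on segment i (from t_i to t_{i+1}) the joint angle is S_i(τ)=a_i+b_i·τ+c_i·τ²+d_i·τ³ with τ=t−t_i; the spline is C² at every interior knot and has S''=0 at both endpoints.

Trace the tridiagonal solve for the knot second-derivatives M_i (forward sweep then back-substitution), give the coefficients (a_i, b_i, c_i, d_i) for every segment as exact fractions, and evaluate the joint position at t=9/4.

Δ: Δ0=-2, Δ1=5, Δ2=-10/3, Δ3=9, Δ4=-3
row 1: diag=10, rhs=42; c'=1/5, d'=21/5
row 2: denom=10−2·1/5=48/5; d'=(-50−2·21/5)/(48/5)=-73/12
row 3: denom=8−3·5/16=113/16; d'=(74−3·-73/12)/(113/16)=1476/113
row 4: denom=8−1·16/113=888/113; d'=(-72−1·1476/113)/(888/113)=-801/74
back: M4=-801/74
back: M3=1476/113−16/113·-801/74=540/37
back: M2=-73/12−5/16·540/37=-2363/222
back: M1=21/5−1/5·-2363/222=1405/222
M: M0=0, M1=1405/222, M2=-2363/222, M3=540/37, M4=-801/74, M5=0
seg 0: a=1, c=M0/2=0, d=(M1−M0)/(6·3)=1405/3996, b=Δ0−h0·(2M0+M1)/6=-2293/444
seg 1: a=-5, c=M1/2=1405/444, d=(M2−M1)/(6·2)=-157/111, b=Δ1−h1·(2M1+M2)/6=961/222
seg 2: a=5, c=M2/2=-2363/444, d=(M3−M2)/(6·3)=5603/3996, b=Δ2−h2·(2M2+M3)/6=1/74
seg 3: a=-5, c=M3/2=270/37, d=(M4−M3)/(6·1)=-627/148, b=Δ3−h3·(2M3+M4)/6=879/148
seg 4: a=4, c=M4/2=-801/148, d=(M5−M4)/(6·3)=89/148, b=Δ4−h4·(2M4+M5)/6=579/74
t_q=9/4 → seg 0, τ=9/4; S=1+-2293/444·τ+0·τ²+1405/3996·τ³=-62657/9472

  seg 0: a=1 b=-2293/444 c=0 d=1405/3996
  seg 1: a=-5 b=961/222 c=1405/444 d=-157/111
  seg 2: a=5 b=1/74 c=-2363/444 d=5603/3996
  seg 3: a=-5 b=879/148 c=270/37 d=-627/148
  seg 4: a=4 b=579/74 c=-801/148 d=89/148
S(9/4) = -62657/9472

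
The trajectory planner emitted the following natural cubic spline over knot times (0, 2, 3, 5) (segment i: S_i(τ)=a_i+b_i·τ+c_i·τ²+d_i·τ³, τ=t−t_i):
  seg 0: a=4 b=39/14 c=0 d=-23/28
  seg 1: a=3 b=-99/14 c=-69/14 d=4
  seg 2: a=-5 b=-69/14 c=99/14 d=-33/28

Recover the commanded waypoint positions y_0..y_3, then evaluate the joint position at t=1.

y_0=4 y_1=3 y_2=-5 y_3=4
S(1) = 167/28

y_0 = S_0(0) = a_0 = 4
y_1 = S_1(0) = a_1 = 3
y_2 = S_2(0) = a_2 = -5
y_3 = S_2(2) = 4
t_q=1 is in segment 0 (τ=1); S_0(τ)=167/28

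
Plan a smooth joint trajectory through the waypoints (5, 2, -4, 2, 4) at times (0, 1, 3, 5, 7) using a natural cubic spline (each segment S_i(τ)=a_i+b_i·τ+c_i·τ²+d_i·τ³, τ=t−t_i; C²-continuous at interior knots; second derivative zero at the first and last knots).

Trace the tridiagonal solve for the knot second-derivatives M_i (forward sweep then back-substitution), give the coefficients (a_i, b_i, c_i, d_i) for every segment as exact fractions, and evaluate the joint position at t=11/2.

  seg 0: a=5 b=-110/41 c=0 d=-13/41
  seg 1: a=2 b=-149/41 c=-39/41 d=26/41
  seg 2: a=-4 b=7/41 c=117/41 d=-59/82
  seg 3: a=2 b=121/41 c=-60/41 d=10/41
S(11/2) = 515/164

Δ: Δ0=-3, Δ1=-3, Δ2=3, Δ3=1
row 1: diag=6, rhs=0; c'=1/3, d'=0
row 2: denom=8−2·1/3=22/3; d'=(36−2·0)/(22/3)=54/11
row 3: denom=8−2·3/11=82/11; d'=(-12−2·54/11)/(82/11)=-120/41
back: M3=-120/41
back: M2=54/11−3/11·-120/41=234/41
back: M1=0−1/3·234/41=-78/41
M: M0=0, M1=-78/41, M2=234/41, M3=-120/41, M4=0
seg 0: a=5, c=M0/2=0, d=(M1−M0)/(6·1)=-13/41, b=Δ0−h0·(2M0+M1)/6=-110/41
seg 1: a=2, c=M1/2=-39/41, d=(M2−M1)/(6·2)=26/41, b=Δ1−h1·(2M1+M2)/6=-149/41
seg 2: a=-4, c=M2/2=117/41, d=(M3−M2)/(6·2)=-59/82, b=Δ2−h2·(2M2+M3)/6=7/41
seg 3: a=2, c=M3/2=-60/41, d=(M4−M3)/(6·2)=10/41, b=Δ3−h3·(2M3+M4)/6=121/41
t_q=11/2 → seg 3, τ=1/2; S=2+121/41·τ+-60/41·τ²+10/41·τ³=515/164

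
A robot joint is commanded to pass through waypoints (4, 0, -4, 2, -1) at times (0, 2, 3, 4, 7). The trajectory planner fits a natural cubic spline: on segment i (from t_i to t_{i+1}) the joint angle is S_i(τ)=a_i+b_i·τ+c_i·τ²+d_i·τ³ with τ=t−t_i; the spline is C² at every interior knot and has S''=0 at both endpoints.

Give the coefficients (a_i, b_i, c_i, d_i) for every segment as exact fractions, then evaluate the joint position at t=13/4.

  seg 0: a=4 b=-29/89 c=0 d=-149/356
  seg 1: a=0 b=-476/89 c=-447/178 d=687/178
  seg 2: a=-4 b=215/178 c=807/89 d=-761/178
  seg 3: a=2 b=580/89 c=-669/178 d=223/534
S(13/4) = -36433/11392

Δ: Δ0=-2, Δ1=-4, Δ2=6, Δ3=-1
row 1: diag=6, rhs=-12; c'=1/6, d'=-2
row 2: denom=4−1·1/6=23/6; d'=(60−1·-2)/(23/6)=372/23
row 3: denom=8−1·6/23=178/23; d'=(-42−1·372/23)/(178/23)=-669/89
back: M3=-669/89
back: M2=372/23−6/23·-669/89=1614/89
back: M1=-2−1/6·1614/89=-447/89
M: M0=0, M1=-447/89, M2=1614/89, M3=-669/89, M4=0
seg 0: a=4, c=M0/2=0, d=(M1−M0)/(6·2)=-149/356, b=Δ0−h0·(2M0+M1)/6=-29/89
seg 1: a=0, c=M1/2=-447/178, d=(M2−M1)/(6·1)=687/178, b=Δ1−h1·(2M1+M2)/6=-476/89
seg 2: a=-4, c=M2/2=807/89, d=(M3−M2)/(6·1)=-761/178, b=Δ2−h2·(2M2+M3)/6=215/178
seg 3: a=2, c=M3/2=-669/178, d=(M4−M3)/(6·3)=223/534, b=Δ3−h3·(2M3+M4)/6=580/89
t_q=13/4 → seg 2, τ=1/4; S=-4+215/178·τ+807/89·τ²+-761/178·τ³=-36433/11392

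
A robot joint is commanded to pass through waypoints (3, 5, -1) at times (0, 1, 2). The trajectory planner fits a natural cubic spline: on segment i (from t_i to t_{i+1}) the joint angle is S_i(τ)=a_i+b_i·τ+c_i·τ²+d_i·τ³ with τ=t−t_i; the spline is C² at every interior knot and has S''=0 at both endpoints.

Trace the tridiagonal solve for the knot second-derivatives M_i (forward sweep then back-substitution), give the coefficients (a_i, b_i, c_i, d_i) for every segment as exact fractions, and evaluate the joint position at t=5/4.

  seg 0: a=3 b=4 c=0 d=-2
  seg 1: a=5 b=-2 c=-6 d=2
S(5/4) = 133/32

Δ: Δ0=2, Δ1=-6
row 1: diag=4, rhs=-48; c'=1/4, d'=-12
back: M1=-12
M: M0=0, M1=-12, M2=0
seg 0: a=3, c=M0/2=0, d=(M1−M0)/(6·1)=-2, b=Δ0−h0·(2M0+M1)/6=4
seg 1: a=5, c=M1/2=-6, d=(M2−M1)/(6·1)=2, b=Δ1−h1·(2M1+M2)/6=-2
t_q=5/4 → seg 1, τ=1/4; S=5+-2·τ+-6·τ²+2·τ³=133/32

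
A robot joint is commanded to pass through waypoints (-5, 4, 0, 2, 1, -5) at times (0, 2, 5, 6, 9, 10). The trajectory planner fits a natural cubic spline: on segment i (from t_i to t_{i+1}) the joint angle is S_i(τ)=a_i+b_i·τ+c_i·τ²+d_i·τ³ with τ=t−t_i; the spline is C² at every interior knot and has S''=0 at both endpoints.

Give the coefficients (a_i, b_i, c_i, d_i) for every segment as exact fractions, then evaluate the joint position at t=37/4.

Δ: Δ0=9/2, Δ1=-4/3, Δ2=2, Δ3=-1/3, Δ4=-6
row 1: diag=10, rhs=-35; c'=3/10, d'=-7/2
row 2: denom=8−3·3/10=71/10; d'=(20−3·-7/2)/(71/10)=305/71
row 3: denom=8−1·10/71=558/71; d'=(-14−1·305/71)/(558/71)=-433/186
row 4: denom=8−3·71/186=425/62; d'=(-34−3·-433/186)/(425/62)=-67/17
back: M4=-67/17
back: M3=-433/186−71/186·-67/17=-14/17
back: M2=305/71−10/71·-14/17=75/17
back: M1=-7/2−3/10·75/17=-82/17
M: M0=0, M1=-82/17, M2=75/17, M3=-14/17, M4=-67/17, M5=0
seg 0: a=-5, c=M0/2=0, d=(M1−M0)/(6·2)=-41/102, b=Δ0−h0·(2M0+M1)/6=623/102
seg 1: a=4, c=M1/2=-41/17, d=(M2−M1)/(6·3)=157/306, b=Δ1−h1·(2M1+M2)/6=131/102
seg 2: a=0, c=M2/2=75/34, d=(M3−M2)/(6·1)=-89/102, b=Δ2−h2·(2M2+M3)/6=2/3
seg 3: a=2, c=M3/2=-7/17, d=(M4−M3)/(6·3)=-53/306, b=Δ3−h3·(2M3+M4)/6=251/102
seg 4: a=1, c=M4/2=-67/34, d=(M5−M4)/(6·1)=67/102, b=Δ4−h4·(2M4+M5)/6=-239/51
t_q=37/4 → seg 4, τ=1/4; S=1+-239/51·τ+-67/34·τ²+67/102·τ³=-619/2176

  seg 0: a=-5 b=623/102 c=0 d=-41/102
  seg 1: a=4 b=131/102 c=-41/17 d=157/306
  seg 2: a=0 b=2/3 c=75/34 d=-89/102
  seg 3: a=2 b=251/102 c=-7/17 d=-53/306
  seg 4: a=1 b=-239/51 c=-67/34 d=67/102
S(37/4) = -619/2176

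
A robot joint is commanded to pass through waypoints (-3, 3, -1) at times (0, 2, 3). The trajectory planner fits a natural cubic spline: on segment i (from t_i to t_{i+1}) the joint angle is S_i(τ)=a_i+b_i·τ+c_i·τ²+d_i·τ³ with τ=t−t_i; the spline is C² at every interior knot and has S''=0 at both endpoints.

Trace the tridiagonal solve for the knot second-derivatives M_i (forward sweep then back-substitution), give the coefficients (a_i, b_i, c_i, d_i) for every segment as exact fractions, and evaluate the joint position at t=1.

  seg 0: a=-3 b=16/3 c=0 d=-7/12
  seg 1: a=3 b=-5/3 c=-7/2 d=7/6
S(1) = 7/4

Δ: Δ0=3, Δ1=-4
row 1: diag=6, rhs=-42; c'=1/6, d'=-7
back: M1=-7
M: M0=0, M1=-7, M2=0
seg 0: a=-3, c=M0/2=0, d=(M1−M0)/(6·2)=-7/12, b=Δ0−h0·(2M0+M1)/6=16/3
seg 1: a=3, c=M1/2=-7/2, d=(M2−M1)/(6·1)=7/6, b=Δ1−h1·(2M1+M2)/6=-5/3
t_q=1 → seg 0, τ=1; S=-3+16/3·τ+0·τ²+-7/12·τ³=7/4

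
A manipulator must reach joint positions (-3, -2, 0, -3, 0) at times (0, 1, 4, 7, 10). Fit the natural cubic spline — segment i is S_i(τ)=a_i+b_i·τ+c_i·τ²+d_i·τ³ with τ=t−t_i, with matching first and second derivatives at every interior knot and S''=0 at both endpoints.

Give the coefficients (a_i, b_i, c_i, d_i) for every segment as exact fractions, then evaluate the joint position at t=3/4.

Δ: Δ0=1, Δ1=2/3, Δ2=-1, Δ3=1
row 1: diag=8, rhs=-2; c'=3/8, d'=-1/4
row 2: denom=12−3·3/8=87/8; d'=(-10−3·-1/4)/(87/8)=-74/87
row 3: denom=12−3·8/29=324/29; d'=(12−3·-74/87)/(324/29)=211/162
back: M3=211/162
back: M2=-74/87−8/29·211/162=-98/81
back: M1=-1/4−3/8·-98/81=11/54
M: M0=0, M1=11/54, M2=-98/81, M3=211/162, M4=0
seg 0: a=-3, c=M0/2=0, d=(M1−M0)/(6·1)=11/324, b=Δ0−h0·(2M0+M1)/6=313/324
seg 1: a=-2, c=M1/2=11/108, d=(M2−M1)/(6·3)=-229/2916, b=Δ1−h1·(2M1+M2)/6=173/162
seg 2: a=0, c=M2/2=-49/81, d=(M3−M2)/(6·3)=407/2916, b=Δ2−h2·(2M2+M3)/6=-143/324
seg 3: a=-3, c=M3/2=211/324, d=(M4−M3)/(6·3)=-211/2916, b=Δ3−h3·(2M3+M4)/6=-49/162
t_q=3/4 → seg 0, τ=3/4; S=-3+313/324·τ+0·τ²+11/324·τ³=-15629/6912

  seg 0: a=-3 b=313/324 c=0 d=11/324
  seg 1: a=-2 b=173/162 c=11/108 d=-229/2916
  seg 2: a=0 b=-143/324 c=-49/81 d=407/2916
  seg 3: a=-3 b=-49/162 c=211/324 d=-211/2916
S(3/4) = -15629/6912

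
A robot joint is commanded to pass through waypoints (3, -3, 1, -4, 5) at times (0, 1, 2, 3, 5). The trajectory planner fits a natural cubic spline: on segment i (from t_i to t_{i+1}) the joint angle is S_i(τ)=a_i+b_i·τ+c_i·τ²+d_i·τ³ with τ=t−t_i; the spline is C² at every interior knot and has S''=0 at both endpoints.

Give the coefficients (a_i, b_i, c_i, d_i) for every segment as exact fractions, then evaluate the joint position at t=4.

  seg 0: a=3 b=-1619/172 c=0 d=587/172
  seg 1: a=-3 b=71/86 c=1761/172 d=-1215/172
  seg 2: a=1 b=19/172 c=-471/43 d=1005/172
  seg 3: a=-4 b=-367/86 c=1131/172 d=-377/344
S(4) = -959/344

Δ: Δ0=-6, Δ1=4, Δ2=-5, Δ3=9/2
row 1: diag=4, rhs=60; c'=1/4, d'=15
row 2: denom=4−1·1/4=15/4; d'=(-54−1·15)/(15/4)=-92/5
row 3: denom=6−1·4/15=86/15; d'=(57−1·-92/5)/(86/15)=1131/86
back: M3=1131/86
back: M2=-92/5−4/15·1131/86=-942/43
back: M1=15−1/4·-942/43=1761/86
M: M0=0, M1=1761/86, M2=-942/43, M3=1131/86, M4=0
seg 0: a=3, c=M0/2=0, d=(M1−M0)/(6·1)=587/172, b=Δ0−h0·(2M0+M1)/6=-1619/172
seg 1: a=-3, c=M1/2=1761/172, d=(M2−M1)/(6·1)=-1215/172, b=Δ1−h1·(2M1+M2)/6=71/86
seg 2: a=1, c=M2/2=-471/43, d=(M3−M2)/(6·1)=1005/172, b=Δ2−h2·(2M2+M3)/6=19/172
seg 3: a=-4, c=M3/2=1131/172, d=(M4−M3)/(6·2)=-377/344, b=Δ3−h3·(2M3+M4)/6=-367/86
t_q=4 → seg 3, τ=1; S=-4+-367/86·τ+1131/172·τ²+-377/344·τ³=-959/344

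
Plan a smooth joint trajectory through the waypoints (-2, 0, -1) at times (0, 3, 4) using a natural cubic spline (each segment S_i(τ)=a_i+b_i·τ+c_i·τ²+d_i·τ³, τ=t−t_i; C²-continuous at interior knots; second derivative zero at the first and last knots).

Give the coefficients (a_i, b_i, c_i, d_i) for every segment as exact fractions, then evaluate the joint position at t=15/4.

Δ: Δ0=2/3, Δ1=-1
row 1: diag=8, rhs=-10; c'=1/8, d'=-5/4
back: M1=-5/4
M: M0=0, M1=-5/4, M2=0
seg 0: a=-2, c=M0/2=0, d=(M1−M0)/(6·3)=-5/72, b=Δ0−h0·(2M0+M1)/6=31/24
seg 1: a=0, c=M1/2=-5/8, d=(M2−M1)/(6·1)=5/24, b=Δ1−h1·(2M1+M2)/6=-7/12
t_q=15/4 → seg 1, τ=3/4; S=0+-7/12·τ+-5/8·τ²+5/24·τ³=-359/512

  seg 0: a=-2 b=31/24 c=0 d=-5/72
  seg 1: a=0 b=-7/12 c=-5/8 d=5/24
S(15/4) = -359/512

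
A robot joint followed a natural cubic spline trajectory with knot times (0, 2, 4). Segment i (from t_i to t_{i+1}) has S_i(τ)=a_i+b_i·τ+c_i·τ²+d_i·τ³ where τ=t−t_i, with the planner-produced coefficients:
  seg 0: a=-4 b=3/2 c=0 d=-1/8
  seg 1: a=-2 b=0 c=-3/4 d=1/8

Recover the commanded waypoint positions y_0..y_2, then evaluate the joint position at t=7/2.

y_0 = S_0(0) = a_0 = -4
y_1 = S_1(0) = a_1 = -2
y_2 = S_1(2) = -4
t_q=7/2 is in segment 1 (τ=3/2); S_1(τ)=-209/64

y_0=-4 y_1=-2 y_2=-4
S(7/2) = -209/64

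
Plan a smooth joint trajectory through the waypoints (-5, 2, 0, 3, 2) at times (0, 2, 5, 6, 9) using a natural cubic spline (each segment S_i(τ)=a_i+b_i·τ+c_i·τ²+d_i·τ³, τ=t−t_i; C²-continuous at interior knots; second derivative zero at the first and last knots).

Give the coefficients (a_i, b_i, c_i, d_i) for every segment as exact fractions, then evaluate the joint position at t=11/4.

Δ: Δ0=7/2, Δ1=-2/3, Δ2=3, Δ3=-1/3
row 1: diag=10, rhs=-25; c'=3/10, d'=-5/2
row 2: denom=8−3·3/10=71/10; d'=(22−3·-5/2)/(71/10)=295/71
row 3: denom=8−1·10/71=558/71; d'=(-20−1·295/71)/(558/71)=-1715/558
back: M3=-1715/558
back: M2=295/71−10/71·-1715/558=1280/279
back: M1=-5/2−3/10·1280/279=-721/186
M: M0=0, M1=-721/186, M2=1280/279, M3=-1715/558, M4=0
seg 0: a=-5, c=M0/2=0, d=(M1−M0)/(6·2)=-721/2232, b=Δ0−h0·(2M0+M1)/6=1337/279
seg 1: a=2, c=M1/2=-721/372, d=(M2−M1)/(6·3)=4723/10044, b=Δ1−h1·(2M1+M2)/6=511/558
seg 2: a=0, c=M2/2=640/279, d=(M3−M2)/(6·1)=-475/372, b=Δ2−h2·(2M2+M3)/6=2213/1116
seg 3: a=3, c=M3/2=-1715/1116, d=(M4−M3)/(6·3)=1715/10044, b=Δ3−h3·(2M3+M4)/6=1529/558
t_q=11/4 → seg 1, τ=3/4; S=2+511/558·τ+-721/372·τ²+4723/10044·τ³=14245/7936

  seg 0: a=-5 b=1337/279 c=0 d=-721/2232
  seg 1: a=2 b=511/558 c=-721/372 d=4723/10044
  seg 2: a=0 b=2213/1116 c=640/279 d=-475/372
  seg 3: a=3 b=1529/558 c=-1715/1116 d=1715/10044
S(11/4) = 14245/7936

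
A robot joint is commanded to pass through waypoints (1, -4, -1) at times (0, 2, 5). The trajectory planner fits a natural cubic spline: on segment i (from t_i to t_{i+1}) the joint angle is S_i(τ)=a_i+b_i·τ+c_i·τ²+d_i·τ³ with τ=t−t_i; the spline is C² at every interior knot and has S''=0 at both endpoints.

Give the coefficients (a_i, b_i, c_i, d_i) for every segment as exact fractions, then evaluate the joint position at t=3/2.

Δ: Δ0=-5/2, Δ1=1
row 1: diag=10, rhs=21; c'=3/10, d'=21/10
back: M1=21/10
M: M0=0, M1=21/10, M2=0
seg 0: a=1, c=M0/2=0, d=(M1−M0)/(6·2)=7/40, b=Δ0−h0·(2M0+M1)/6=-16/5
seg 1: a=-4, c=M1/2=21/20, d=(M2−M1)/(6·3)=-7/60, b=Δ1−h1·(2M1+M2)/6=-11/10
t_q=3/2 → seg 0, τ=3/2; S=1+-16/5·τ+0·τ²+7/40·τ³=-1027/320

  seg 0: a=1 b=-16/5 c=0 d=7/40
  seg 1: a=-4 b=-11/10 c=21/20 d=-7/60
S(3/2) = -1027/320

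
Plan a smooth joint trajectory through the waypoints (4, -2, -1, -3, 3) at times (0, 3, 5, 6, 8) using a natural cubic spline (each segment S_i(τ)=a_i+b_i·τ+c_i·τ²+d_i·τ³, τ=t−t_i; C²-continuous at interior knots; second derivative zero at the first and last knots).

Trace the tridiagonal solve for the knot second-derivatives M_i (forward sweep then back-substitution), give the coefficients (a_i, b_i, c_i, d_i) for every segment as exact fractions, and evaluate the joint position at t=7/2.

Δ: Δ0=-2, Δ1=1/2, Δ2=-2, Δ3=3
row 1: diag=10, rhs=15; c'=1/5, d'=3/2
row 2: denom=6−2·1/5=28/5; d'=(-15−2·3/2)/(28/5)=-45/14
row 3: denom=6−1·5/28=163/28; d'=(30−1·-45/14)/(163/28)=930/163
back: M3=930/163
back: M2=-45/14−5/28·930/163=-690/163
back: M1=3/2−1/5·-690/163=765/326
M: M0=0, M1=765/326, M2=-690/163, M3=930/163, M4=0
seg 0: a=4, c=M0/2=0, d=(M1−M0)/(6·3)=85/652, b=Δ0−h0·(2M0+M1)/6=-2069/652
seg 1: a=-2, c=M1/2=765/652, d=(M2−M1)/(6·2)=-715/1304, b=Δ1−h1·(2M1+M2)/6=113/326
seg 2: a=-1, c=M2/2=-345/163, d=(M3−M2)/(6·1)=270/163, b=Δ2−h2·(2M2+M3)/6=-251/163
seg 3: a=-3, c=M3/2=465/163, d=(M4−M3)/(6·2)=-155/326, b=Δ3−h3·(2M3+M4)/6=-131/163
t_q=7/2 → seg 1, τ=1/2; S=-2+113/326·τ+765/652·τ²+-715/1304·τ³=-16711/10432

  seg 0: a=4 b=-2069/652 c=0 d=85/652
  seg 1: a=-2 b=113/326 c=765/652 d=-715/1304
  seg 2: a=-1 b=-251/163 c=-345/163 d=270/163
  seg 3: a=-3 b=-131/163 c=465/163 d=-155/326
S(7/2) = -16711/10432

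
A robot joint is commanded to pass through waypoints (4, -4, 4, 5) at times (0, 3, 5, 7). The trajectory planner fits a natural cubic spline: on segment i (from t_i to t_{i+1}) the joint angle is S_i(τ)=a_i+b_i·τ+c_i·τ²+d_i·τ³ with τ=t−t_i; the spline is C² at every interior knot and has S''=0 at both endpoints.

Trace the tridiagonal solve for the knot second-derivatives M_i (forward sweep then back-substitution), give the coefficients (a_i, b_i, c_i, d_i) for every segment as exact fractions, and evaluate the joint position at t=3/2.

Δ: Δ0=-8/3, Δ1=4, Δ2=1/2
row 1: diag=10, rhs=40; c'=1/5, d'=4
row 2: denom=8−2·1/5=38/5; d'=(-21−2·4)/(38/5)=-145/38
back: M2=-145/38
back: M1=4−1/5·-145/38=181/38
M: M0=0, M1=181/38, M2=-145/38, M3=0
seg 0: a=4, c=M0/2=0, d=(M1−M0)/(6·3)=181/684, b=Δ0−h0·(2M0+M1)/6=-1151/228
seg 1: a=-4, c=M1/2=181/76, d=(M2−M1)/(6·2)=-163/228, b=Δ1−h1·(2M1+M2)/6=239/114
seg 2: a=4, c=M2/2=-145/76, d=(M3−M2)/(6·2)=145/456, b=Δ2−h2·(2M2+M3)/6=347/114
t_q=3/2 → seg 0, τ=3/2; S=4+-1151/228·τ+0·τ²+181/684·τ³=-1629/608

  seg 0: a=4 b=-1151/228 c=0 d=181/684
  seg 1: a=-4 b=239/114 c=181/76 d=-163/228
  seg 2: a=4 b=347/114 c=-145/76 d=145/456
S(3/2) = -1629/608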